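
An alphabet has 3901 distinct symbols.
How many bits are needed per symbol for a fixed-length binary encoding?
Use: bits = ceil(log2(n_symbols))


log2(3901) = 11.9296
Bracket: 2^11 = 2048 < 3901 <= 2^12 = 4096
So ceil(log2(3901)) = 12

bits = ceil(log2(3901)) = ceil(11.9296) = 12 bits


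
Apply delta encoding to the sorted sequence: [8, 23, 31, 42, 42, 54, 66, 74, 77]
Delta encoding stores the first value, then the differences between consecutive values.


First value: 8
Deltas:
  23 - 8 = 15
  31 - 23 = 8
  42 - 31 = 11
  42 - 42 = 0
  54 - 42 = 12
  66 - 54 = 12
  74 - 66 = 8
  77 - 74 = 3


Delta encoded: [8, 15, 8, 11, 0, 12, 12, 8, 3]


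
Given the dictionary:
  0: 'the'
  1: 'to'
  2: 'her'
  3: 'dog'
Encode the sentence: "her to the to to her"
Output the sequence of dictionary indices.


Look up each word in the dictionary:
  'her' -> 2
  'to' -> 1
  'the' -> 0
  'to' -> 1
  'to' -> 1
  'her' -> 2

Encoded: [2, 1, 0, 1, 1, 2]


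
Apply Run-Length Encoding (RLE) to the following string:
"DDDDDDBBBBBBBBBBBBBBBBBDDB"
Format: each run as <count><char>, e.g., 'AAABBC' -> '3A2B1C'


Scanning runs left to right:
  i=0: run of 'D' x 6 -> '6D'
  i=6: run of 'B' x 17 -> '17B'
  i=23: run of 'D' x 2 -> '2D'
  i=25: run of 'B' x 1 -> '1B'

RLE = 6D17B2D1B


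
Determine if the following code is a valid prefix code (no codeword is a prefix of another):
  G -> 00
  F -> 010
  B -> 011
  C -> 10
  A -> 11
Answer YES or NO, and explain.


Checking each pair (does one codeword prefix another?):
  G='00' vs F='010': no prefix
  G='00' vs B='011': no prefix
  G='00' vs C='10': no prefix
  G='00' vs A='11': no prefix
  F='010' vs G='00': no prefix
  F='010' vs B='011': no prefix
  F='010' vs C='10': no prefix
  F='010' vs A='11': no prefix
  B='011' vs G='00': no prefix
  B='011' vs F='010': no prefix
  B='011' vs C='10': no prefix
  B='011' vs A='11': no prefix
  C='10' vs G='00': no prefix
  C='10' vs F='010': no prefix
  C='10' vs B='011': no prefix
  C='10' vs A='11': no prefix
  A='11' vs G='00': no prefix
  A='11' vs F='010': no prefix
  A='11' vs B='011': no prefix
  A='11' vs C='10': no prefix
No violation found over all pairs.

YES -- this is a valid prefix code. No codeword is a prefix of any other codeword.


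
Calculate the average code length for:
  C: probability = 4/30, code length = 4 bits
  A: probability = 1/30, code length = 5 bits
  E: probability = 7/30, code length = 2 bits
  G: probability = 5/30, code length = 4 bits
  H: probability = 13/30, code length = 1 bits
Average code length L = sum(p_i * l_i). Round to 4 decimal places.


Weighted contributions p_i * l_i:
  C: (4/30) * 4 = 16/30
  A: (1/30) * 5 = 5/30
  E: (7/30) * 2 = 14/30
  G: (5/30) * 4 = 20/30
  H: (13/30) * 1 = 13/30
Sum = (16 + 5 + 14 + 20 + 13)/30 = 68/30

L = 68/30 = 2.2667 bits/symbol


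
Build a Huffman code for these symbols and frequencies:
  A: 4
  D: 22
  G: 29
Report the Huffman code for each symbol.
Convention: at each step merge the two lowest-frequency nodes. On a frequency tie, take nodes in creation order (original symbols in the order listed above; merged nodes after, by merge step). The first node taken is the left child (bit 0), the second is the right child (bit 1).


Huffman tree construction:
Step 1: Merge A(4) + D(22) = 26
Step 2: Merge (A+D)(26) + G(29) = 55
Read each symbol's code off the tree from the root (left child = 0, right child = 1).

Codes:
  A: 00 (length 2)
  D: 01 (length 2)
  G: 1 (length 1)
Average code length: 81/55 = 1.4727 bits/symbol


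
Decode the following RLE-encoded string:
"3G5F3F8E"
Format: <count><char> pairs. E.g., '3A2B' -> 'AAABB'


Expanding each <count><char> pair:
  3G -> 'GGG'
  5F -> 'FFFFF'
  3F -> 'FFF'
  8E -> 'EEEEEEEE'

Decoded = GGGFFFFFFFFEEEEEEEE


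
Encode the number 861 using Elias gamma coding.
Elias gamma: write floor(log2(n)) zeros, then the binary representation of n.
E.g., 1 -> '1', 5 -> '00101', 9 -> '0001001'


num_bits = floor(log2(861)) + 1 = 10
leading_zeros = num_bits - 1 = 9
binary(861) = 1101011101

Elias gamma(861) = '000000000' + '1101011101' = 0000000001101011101 (19 bits)


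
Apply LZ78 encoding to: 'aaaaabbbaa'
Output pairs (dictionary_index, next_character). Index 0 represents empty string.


LZ78 encoding steps:
Dictionary: {0: ''}
Step 1: w='' (idx 0), next='a' -> output (0, 'a'), add 'a' as idx 1
Step 2: w='a' (idx 1), next='a' -> output (1, 'a'), add 'aa' as idx 2
Step 3: w='aa' (idx 2), next='b' -> output (2, 'b'), add 'aab' as idx 3
Step 4: w='' (idx 0), next='b' -> output (0, 'b'), add 'b' as idx 4
Step 5: w='b' (idx 4), next='a' -> output (4, 'a'), add 'ba' as idx 5
Step 6: w='a' (idx 1), end of input -> output (1, '')


Encoded: [(0, 'a'), (1, 'a'), (2, 'b'), (0, 'b'), (4, 'a'), (1, '')]


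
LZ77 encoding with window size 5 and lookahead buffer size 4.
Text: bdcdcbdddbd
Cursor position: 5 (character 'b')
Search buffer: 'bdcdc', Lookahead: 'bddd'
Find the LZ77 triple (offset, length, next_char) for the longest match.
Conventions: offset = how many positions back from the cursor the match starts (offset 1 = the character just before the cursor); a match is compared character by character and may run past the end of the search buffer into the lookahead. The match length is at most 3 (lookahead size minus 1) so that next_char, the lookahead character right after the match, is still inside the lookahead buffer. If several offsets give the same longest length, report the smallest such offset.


Try each offset into the search buffer:
  offset=1 (pos 4, char 'c'): match length 0
  offset=2 (pos 3, char 'd'): match length 0
  offset=3 (pos 2, char 'c'): match length 0
  offset=4 (pos 1, char 'd'): match length 0
  offset=5 (pos 0, char 'b'): match length 2
Longest match has length 2 at offset 5.
next_char = character at position 5 + 2 = 7 -> 'd'

Best match: offset=5, length=2 (matching 'bd' starting at position 0)
LZ77 triple: (5, 2, 'd')


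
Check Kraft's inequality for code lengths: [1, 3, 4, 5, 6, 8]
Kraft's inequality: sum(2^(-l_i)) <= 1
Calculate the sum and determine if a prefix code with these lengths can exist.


Sum = 2^(-1) + 2^(-3) + 2^(-4) + 2^(-5) + 2^(-6) + 2^(-8)
    = 0.5 + 0.125 + 0.0625 + 0.03125 + 0.015625 + 0.00390625
    = 189/256 = 0.73828125
Since 0.73828125 <= 1, Kraft's inequality IS satisfied.
A prefix code with these lengths CAN exist.

Kraft sum = 0.73828125. Satisfied.


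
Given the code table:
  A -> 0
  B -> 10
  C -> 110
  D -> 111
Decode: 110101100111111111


Decoding:
110 -> C
10 -> B
110 -> C
0 -> A
111 -> D
111 -> D
111 -> D


Result: CBCADDD


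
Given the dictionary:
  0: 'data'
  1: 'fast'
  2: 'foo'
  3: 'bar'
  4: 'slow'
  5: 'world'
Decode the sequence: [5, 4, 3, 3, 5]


Look up each index in the dictionary:
  5 -> 'world'
  4 -> 'slow'
  3 -> 'bar'
  3 -> 'bar'
  5 -> 'world'

Decoded: "world slow bar bar world"


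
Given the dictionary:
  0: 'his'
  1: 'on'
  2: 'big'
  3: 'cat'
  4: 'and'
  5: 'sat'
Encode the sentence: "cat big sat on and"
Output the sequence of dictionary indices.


Look up each word in the dictionary:
  'cat' -> 3
  'big' -> 2
  'sat' -> 5
  'on' -> 1
  'and' -> 4

Encoded: [3, 2, 5, 1, 4]


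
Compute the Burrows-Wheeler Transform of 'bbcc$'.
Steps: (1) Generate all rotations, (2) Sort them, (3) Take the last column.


Rotations (sorted):
  0: $bbcc -> last char: c
  1: bbcc$ -> last char: $
  2: bcc$b -> last char: b
  3: c$bbc -> last char: c
  4: cc$bb -> last char: b


BWT = c$bcb


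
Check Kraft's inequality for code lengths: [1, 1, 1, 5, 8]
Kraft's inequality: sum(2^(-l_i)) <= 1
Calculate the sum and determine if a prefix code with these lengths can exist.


Sum = 2^(-1) + 2^(-1) + 2^(-1) + 2^(-5) + 2^(-8)
    = 0.5 + 0.5 + 0.5 + 0.03125 + 0.00390625
    = 393/256 = 1.53515625
Since 1.53515625 > 1, Kraft's inequality is NOT satisfied.
A prefix code with these lengths CANNOT exist.

Kraft sum = 1.53515625. Not satisfied.


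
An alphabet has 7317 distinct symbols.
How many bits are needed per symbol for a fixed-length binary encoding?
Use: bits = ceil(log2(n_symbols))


log2(7317) = 12.837
Bracket: 2^12 = 4096 < 7317 <= 2^13 = 8192
So ceil(log2(7317)) = 13

bits = ceil(log2(7317)) = ceil(12.837) = 13 bits


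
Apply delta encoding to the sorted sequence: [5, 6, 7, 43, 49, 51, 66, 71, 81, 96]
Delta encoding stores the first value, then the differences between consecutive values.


First value: 5
Deltas:
  6 - 5 = 1
  7 - 6 = 1
  43 - 7 = 36
  49 - 43 = 6
  51 - 49 = 2
  66 - 51 = 15
  71 - 66 = 5
  81 - 71 = 10
  96 - 81 = 15


Delta encoded: [5, 1, 1, 36, 6, 2, 15, 5, 10, 15]


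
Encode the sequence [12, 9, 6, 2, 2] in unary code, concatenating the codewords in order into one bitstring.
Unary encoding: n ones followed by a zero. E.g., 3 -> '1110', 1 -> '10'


Encode each number as n ones followed by a terminating 0:
  12 -> 1111111111110 (13 bits)
  9 -> 1111111110 (10 bits)
  6 -> 1111110 (7 bits)
  2 -> 110 (3 bits)
  2 -> 110 (3 bits)
Total length = 13 + 10 + 7 + 3 + 3 = 36 bits.

Unary([12, 9, 6, 2, 2]) = 111111111111011111111101111110110110 (36 bits)


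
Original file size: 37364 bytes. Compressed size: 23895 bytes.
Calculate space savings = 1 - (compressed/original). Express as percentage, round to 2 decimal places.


ratio = compressed/original = 23895/37364 = 0.639519
savings = 1 - ratio = 1 - 0.639519 = 0.360481
as a percentage: 0.360481 * 100 = 36.05%

Space savings = 1 - 23895/37364 = 36.05%


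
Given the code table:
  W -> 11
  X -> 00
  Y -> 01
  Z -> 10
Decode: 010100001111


Decoding:
01 -> Y
01 -> Y
00 -> X
00 -> X
11 -> W
11 -> W


Result: YYXXWW


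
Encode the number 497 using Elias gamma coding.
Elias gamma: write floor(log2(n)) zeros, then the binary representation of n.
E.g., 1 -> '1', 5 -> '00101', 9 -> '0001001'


num_bits = floor(log2(497)) + 1 = 9
leading_zeros = num_bits - 1 = 8
binary(497) = 111110001

Elias gamma(497) = '00000000' + '111110001' = 00000000111110001 (17 bits)


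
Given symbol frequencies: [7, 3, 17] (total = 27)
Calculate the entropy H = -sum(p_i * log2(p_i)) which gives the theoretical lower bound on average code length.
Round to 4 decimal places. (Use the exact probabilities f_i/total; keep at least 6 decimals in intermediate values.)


Per-symbol terms -p_i * log2(p_i) with p_i = f_i/27:
  p = 7/27 = 0.259259: log2(p) = -1.947533, -p*log2(p) = 0.504916
  p = 3/27 = 0.111111: log2(p) = -3.169925, -p*log2(p) = 0.352214
  p = 17/27 = 0.629630: log2(p) = -0.667425, -p*log2(p) = 0.420230
H = 0.504916 + 0.352214 + 0.420230 = 1.277360

H = 1.2774 bits/symbol


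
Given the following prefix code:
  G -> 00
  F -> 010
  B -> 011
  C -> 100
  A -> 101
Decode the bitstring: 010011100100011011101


Decoding step by step:
Bits 010 -> F
Bits 011 -> B
Bits 100 -> C
Bits 100 -> C
Bits 011 -> B
Bits 011 -> B
Bits 101 -> A


Decoded message: FBCCBBA


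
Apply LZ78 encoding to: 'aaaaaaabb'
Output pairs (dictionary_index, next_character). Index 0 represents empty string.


LZ78 encoding steps:
Dictionary: {0: ''}
Step 1: w='' (idx 0), next='a' -> output (0, 'a'), add 'a' as idx 1
Step 2: w='a' (idx 1), next='a' -> output (1, 'a'), add 'aa' as idx 2
Step 3: w='aa' (idx 2), next='a' -> output (2, 'a'), add 'aaa' as idx 3
Step 4: w='a' (idx 1), next='b' -> output (1, 'b'), add 'ab' as idx 4
Step 5: w='' (idx 0), next='b' -> output (0, 'b'), add 'b' as idx 5


Encoded: [(0, 'a'), (1, 'a'), (2, 'a'), (1, 'b'), (0, 'b')]


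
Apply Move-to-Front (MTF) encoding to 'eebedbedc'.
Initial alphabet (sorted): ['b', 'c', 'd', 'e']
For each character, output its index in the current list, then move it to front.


MTF encoding:
'e': index 3 in ['b', 'c', 'd', 'e'] -> ['e', 'b', 'c', 'd']
'e': index 0 in ['e', 'b', 'c', 'd'] -> ['e', 'b', 'c', 'd']
'b': index 1 in ['e', 'b', 'c', 'd'] -> ['b', 'e', 'c', 'd']
'e': index 1 in ['b', 'e', 'c', 'd'] -> ['e', 'b', 'c', 'd']
'd': index 3 in ['e', 'b', 'c', 'd'] -> ['d', 'e', 'b', 'c']
'b': index 2 in ['d', 'e', 'b', 'c'] -> ['b', 'd', 'e', 'c']
'e': index 2 in ['b', 'd', 'e', 'c'] -> ['e', 'b', 'd', 'c']
'd': index 2 in ['e', 'b', 'd', 'c'] -> ['d', 'e', 'b', 'c']
'c': index 3 in ['d', 'e', 'b', 'c'] -> ['c', 'd', 'e', 'b']


Output: [3, 0, 1, 1, 3, 2, 2, 2, 3]


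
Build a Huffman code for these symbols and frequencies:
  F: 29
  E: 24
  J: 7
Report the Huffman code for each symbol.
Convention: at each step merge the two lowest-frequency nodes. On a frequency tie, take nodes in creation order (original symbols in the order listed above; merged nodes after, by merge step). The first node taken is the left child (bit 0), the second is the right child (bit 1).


Huffman tree construction:
Step 1: Merge J(7) + E(24) = 31
Step 2: Merge F(29) + (J+E)(31) = 60
Read each symbol's code off the tree from the root (left child = 0, right child = 1).

Codes:
  F: 0 (length 1)
  E: 11 (length 2)
  J: 10 (length 2)
Average code length: 91/60 = 1.5167 bits/symbol


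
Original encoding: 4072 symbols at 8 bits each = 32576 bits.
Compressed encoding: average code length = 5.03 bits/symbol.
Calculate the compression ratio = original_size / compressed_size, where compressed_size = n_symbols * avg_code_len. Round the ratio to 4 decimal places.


original_size = n_symbols * orig_bits = 4072 * 8 = 32576 bits
compressed_size = n_symbols * avg_code_len = 4072 * 5.03 = 20482.16 bits
ratio = original_size / compressed_size = 32576 / 20482.16 = 1.5905

Compression ratio = 1.5905


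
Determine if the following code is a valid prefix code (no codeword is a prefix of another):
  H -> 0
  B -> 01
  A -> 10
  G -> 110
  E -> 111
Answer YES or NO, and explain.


Checking each pair (does one codeword prefix another?):
  H='0' vs B='01': prefix -- VIOLATION

NO -- this is NOT a valid prefix code. H (0) is a prefix of B (01).


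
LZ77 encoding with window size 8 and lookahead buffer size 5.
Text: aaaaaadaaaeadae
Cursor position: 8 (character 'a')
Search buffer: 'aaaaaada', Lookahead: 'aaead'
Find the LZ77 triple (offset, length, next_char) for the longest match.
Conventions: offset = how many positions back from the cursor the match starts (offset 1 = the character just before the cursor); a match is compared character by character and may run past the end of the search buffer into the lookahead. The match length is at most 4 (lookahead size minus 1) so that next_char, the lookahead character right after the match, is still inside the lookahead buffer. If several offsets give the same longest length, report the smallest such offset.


Try each offset into the search buffer:
  offset=1 (pos 7, char 'a'): match length 2
  offset=2 (pos 6, char 'd'): match length 0
  offset=3 (pos 5, char 'a'): match length 1
  offset=4 (pos 4, char 'a'): match length 2
  offset=5 (pos 3, char 'a'): match length 2
  offset=6 (pos 2, char 'a'): match length 2
  offset=7 (pos 1, char 'a'): match length 2
  offset=8 (pos 0, char 'a'): match length 2
Longest match has length 2, found at offsets 1, 4, 5, 6, 7, 8; take the smallest, offset 1.
next_char = character at position 8 + 2 = 10 -> 'e'

Best match: offset=1, length=2 (matching 'aa' starting at position 7)
LZ77 triple: (1, 2, 'e')


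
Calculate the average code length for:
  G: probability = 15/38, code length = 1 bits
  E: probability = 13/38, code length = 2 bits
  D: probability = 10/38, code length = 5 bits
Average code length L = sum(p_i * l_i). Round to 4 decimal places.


Weighted contributions p_i * l_i:
  G: (15/38) * 1 = 15/38
  E: (13/38) * 2 = 26/38
  D: (10/38) * 5 = 50/38
Sum = (15 + 26 + 50)/38 = 91/38

L = 91/38 = 2.3947 bits/symbol


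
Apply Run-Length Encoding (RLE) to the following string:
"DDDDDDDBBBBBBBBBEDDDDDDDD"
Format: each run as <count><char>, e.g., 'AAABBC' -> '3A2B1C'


Scanning runs left to right:
  i=0: run of 'D' x 7 -> '7D'
  i=7: run of 'B' x 9 -> '9B'
  i=16: run of 'E' x 1 -> '1E'
  i=17: run of 'D' x 8 -> '8D'

RLE = 7D9B1E8D


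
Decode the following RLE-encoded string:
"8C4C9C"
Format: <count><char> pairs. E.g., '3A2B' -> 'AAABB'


Expanding each <count><char> pair:
  8C -> 'CCCCCCCC'
  4C -> 'CCCC'
  9C -> 'CCCCCCCCC'

Decoded = CCCCCCCCCCCCCCCCCCCCC


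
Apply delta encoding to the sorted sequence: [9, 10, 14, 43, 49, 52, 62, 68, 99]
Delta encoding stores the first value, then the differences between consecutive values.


First value: 9
Deltas:
  10 - 9 = 1
  14 - 10 = 4
  43 - 14 = 29
  49 - 43 = 6
  52 - 49 = 3
  62 - 52 = 10
  68 - 62 = 6
  99 - 68 = 31


Delta encoded: [9, 1, 4, 29, 6, 3, 10, 6, 31]


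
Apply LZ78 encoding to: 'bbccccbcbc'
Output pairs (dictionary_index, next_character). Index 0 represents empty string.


LZ78 encoding steps:
Dictionary: {0: ''}
Step 1: w='' (idx 0), next='b' -> output (0, 'b'), add 'b' as idx 1
Step 2: w='b' (idx 1), next='c' -> output (1, 'c'), add 'bc' as idx 2
Step 3: w='' (idx 0), next='c' -> output (0, 'c'), add 'c' as idx 3
Step 4: w='c' (idx 3), next='c' -> output (3, 'c'), add 'cc' as idx 4
Step 5: w='bc' (idx 2), next='b' -> output (2, 'b'), add 'bcb' as idx 5
Step 6: w='c' (idx 3), end of input -> output (3, '')


Encoded: [(0, 'b'), (1, 'c'), (0, 'c'), (3, 'c'), (2, 'b'), (3, '')]


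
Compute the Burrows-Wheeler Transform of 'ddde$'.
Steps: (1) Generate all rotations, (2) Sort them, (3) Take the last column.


Rotations (sorted):
  0: $ddde -> last char: e
  1: ddde$ -> last char: $
  2: dde$d -> last char: d
  3: de$dd -> last char: d
  4: e$ddd -> last char: d


BWT = e$ddd


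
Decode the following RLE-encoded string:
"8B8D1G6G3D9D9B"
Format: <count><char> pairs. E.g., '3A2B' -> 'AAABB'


Expanding each <count><char> pair:
  8B -> 'BBBBBBBB'
  8D -> 'DDDDDDDD'
  1G -> 'G'
  6G -> 'GGGGGG'
  3D -> 'DDD'
  9D -> 'DDDDDDDDD'
  9B -> 'BBBBBBBBB'

Decoded = BBBBBBBBDDDDDDDDGGGGGGGDDDDDDDDDDDDBBBBBBBBB


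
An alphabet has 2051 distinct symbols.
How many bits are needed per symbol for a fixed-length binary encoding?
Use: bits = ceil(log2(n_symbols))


log2(2051) = 11.0021
Bracket: 2^11 = 2048 < 2051 <= 2^12 = 4096
So ceil(log2(2051)) = 12

bits = ceil(log2(2051)) = ceil(11.0021) = 12 bits


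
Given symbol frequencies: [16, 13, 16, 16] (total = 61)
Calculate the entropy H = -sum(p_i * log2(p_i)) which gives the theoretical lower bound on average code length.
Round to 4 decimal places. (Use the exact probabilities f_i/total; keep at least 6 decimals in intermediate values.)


Per-symbol terms -p_i * log2(p_i) with p_i = f_i/61:
  p = 16/61 = 0.262295: log2(p) = -1.930737, -p*log2(p) = 0.506423
  p = 13/61 = 0.213115: log2(p) = -2.230298, -p*log2(p) = 0.475309
  p = 16/61 = 0.262295: log2(p) = -1.930737, -p*log2(p) = 0.506423
  p = 16/61 = 0.262295: log2(p) = -1.930737, -p*log2(p) = 0.506423
H = 0.506423 + 0.475309 + 0.506423 + 0.506423 = 1.994578

H = 1.9946 bits/symbol


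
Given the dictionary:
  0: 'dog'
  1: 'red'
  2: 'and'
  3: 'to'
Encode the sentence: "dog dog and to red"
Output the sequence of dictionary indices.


Look up each word in the dictionary:
  'dog' -> 0
  'dog' -> 0
  'and' -> 2
  'to' -> 3
  'red' -> 1

Encoded: [0, 0, 2, 3, 1]


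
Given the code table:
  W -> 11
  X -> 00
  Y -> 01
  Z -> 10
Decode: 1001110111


Decoding:
10 -> Z
01 -> Y
11 -> W
01 -> Y
11 -> W


Result: ZYWYW


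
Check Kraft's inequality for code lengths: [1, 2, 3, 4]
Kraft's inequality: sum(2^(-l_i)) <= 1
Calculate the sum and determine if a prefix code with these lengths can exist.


Sum = 2^(-1) + 2^(-2) + 2^(-3) + 2^(-4)
    = 0.5 + 0.25 + 0.125 + 0.0625
    = 15/16 = 0.9375
Since 0.9375 <= 1, Kraft's inequality IS satisfied.
A prefix code with these lengths CAN exist.

Kraft sum = 0.9375. Satisfied.


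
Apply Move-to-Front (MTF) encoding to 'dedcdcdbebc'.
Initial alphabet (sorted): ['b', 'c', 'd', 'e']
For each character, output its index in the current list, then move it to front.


MTF encoding:
'd': index 2 in ['b', 'c', 'd', 'e'] -> ['d', 'b', 'c', 'e']
'e': index 3 in ['d', 'b', 'c', 'e'] -> ['e', 'd', 'b', 'c']
'd': index 1 in ['e', 'd', 'b', 'c'] -> ['d', 'e', 'b', 'c']
'c': index 3 in ['d', 'e', 'b', 'c'] -> ['c', 'd', 'e', 'b']
'd': index 1 in ['c', 'd', 'e', 'b'] -> ['d', 'c', 'e', 'b']
'c': index 1 in ['d', 'c', 'e', 'b'] -> ['c', 'd', 'e', 'b']
'd': index 1 in ['c', 'd', 'e', 'b'] -> ['d', 'c', 'e', 'b']
'b': index 3 in ['d', 'c', 'e', 'b'] -> ['b', 'd', 'c', 'e']
'e': index 3 in ['b', 'd', 'c', 'e'] -> ['e', 'b', 'd', 'c']
'b': index 1 in ['e', 'b', 'd', 'c'] -> ['b', 'e', 'd', 'c']
'c': index 3 in ['b', 'e', 'd', 'c'] -> ['c', 'b', 'e', 'd']


Output: [2, 3, 1, 3, 1, 1, 1, 3, 3, 1, 3]


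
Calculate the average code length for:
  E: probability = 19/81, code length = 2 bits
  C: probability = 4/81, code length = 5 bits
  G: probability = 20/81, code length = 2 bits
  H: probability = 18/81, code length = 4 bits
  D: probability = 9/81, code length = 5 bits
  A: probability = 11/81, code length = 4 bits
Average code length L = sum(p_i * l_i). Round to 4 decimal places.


Weighted contributions p_i * l_i:
  E: (19/81) * 2 = 38/81
  C: (4/81) * 5 = 20/81
  G: (20/81) * 2 = 40/81
  H: (18/81) * 4 = 72/81
  D: (9/81) * 5 = 45/81
  A: (11/81) * 4 = 44/81
Sum = (38 + 20 + 40 + 72 + 45 + 44)/81 = 259/81

L = 259/81 = 3.1975 bits/symbol


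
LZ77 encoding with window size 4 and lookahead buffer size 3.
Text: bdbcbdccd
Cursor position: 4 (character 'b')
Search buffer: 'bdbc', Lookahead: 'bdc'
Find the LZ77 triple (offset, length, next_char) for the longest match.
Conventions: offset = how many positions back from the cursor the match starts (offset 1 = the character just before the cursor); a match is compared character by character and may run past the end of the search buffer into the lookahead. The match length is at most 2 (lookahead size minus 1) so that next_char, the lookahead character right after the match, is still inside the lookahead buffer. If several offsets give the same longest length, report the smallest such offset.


Try each offset into the search buffer:
  offset=1 (pos 3, char 'c'): match length 0
  offset=2 (pos 2, char 'b'): match length 1
  offset=3 (pos 1, char 'd'): match length 0
  offset=4 (pos 0, char 'b'): match length 2
Longest match has length 2 at offset 4.
next_char = character at position 4 + 2 = 6 -> 'c'

Best match: offset=4, length=2 (matching 'bd' starting at position 0)
LZ77 triple: (4, 2, 'c')


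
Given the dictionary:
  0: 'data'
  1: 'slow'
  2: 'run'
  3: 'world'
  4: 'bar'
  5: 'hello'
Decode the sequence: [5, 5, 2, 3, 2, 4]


Look up each index in the dictionary:
  5 -> 'hello'
  5 -> 'hello'
  2 -> 'run'
  3 -> 'world'
  2 -> 'run'
  4 -> 'bar'

Decoded: "hello hello run world run bar"


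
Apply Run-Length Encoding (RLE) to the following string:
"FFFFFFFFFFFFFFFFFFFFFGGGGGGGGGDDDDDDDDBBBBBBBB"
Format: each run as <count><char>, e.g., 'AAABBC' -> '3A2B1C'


Scanning runs left to right:
  i=0: run of 'F' x 21 -> '21F'
  i=21: run of 'G' x 9 -> '9G'
  i=30: run of 'D' x 8 -> '8D'
  i=38: run of 'B' x 8 -> '8B'

RLE = 21F9G8D8B


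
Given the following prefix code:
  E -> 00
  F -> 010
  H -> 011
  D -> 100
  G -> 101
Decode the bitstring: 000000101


Decoding step by step:
Bits 00 -> E
Bits 00 -> E
Bits 00 -> E
Bits 101 -> G


Decoded message: EEEG


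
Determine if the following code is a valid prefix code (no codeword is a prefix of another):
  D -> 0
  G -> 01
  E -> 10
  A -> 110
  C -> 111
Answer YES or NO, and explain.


Checking each pair (does one codeword prefix another?):
  D='0' vs G='01': prefix -- VIOLATION

NO -- this is NOT a valid prefix code. D (0) is a prefix of G (01).


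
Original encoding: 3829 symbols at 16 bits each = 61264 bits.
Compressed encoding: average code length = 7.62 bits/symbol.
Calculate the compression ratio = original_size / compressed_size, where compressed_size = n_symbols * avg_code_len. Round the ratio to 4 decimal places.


original_size = n_symbols * orig_bits = 3829 * 16 = 61264 bits
compressed_size = n_symbols * avg_code_len = 3829 * 7.62 = 29176.98 bits
ratio = original_size / compressed_size = 61264 / 29176.98 = 2.0997

Compression ratio = 2.0997


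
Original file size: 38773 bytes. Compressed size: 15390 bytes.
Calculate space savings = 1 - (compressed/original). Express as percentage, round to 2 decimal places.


ratio = compressed/original = 15390/38773 = 0.396926
savings = 1 - ratio = 1 - 0.396926 = 0.603074
as a percentage: 0.603074 * 100 = 60.31%

Space savings = 1 - 15390/38773 = 60.31%


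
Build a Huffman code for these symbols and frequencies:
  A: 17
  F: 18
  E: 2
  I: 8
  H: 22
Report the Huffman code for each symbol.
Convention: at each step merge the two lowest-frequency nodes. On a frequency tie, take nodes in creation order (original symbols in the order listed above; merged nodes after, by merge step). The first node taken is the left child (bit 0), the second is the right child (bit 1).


Huffman tree construction:
Step 1: Merge E(2) + I(8) = 10
Step 2: Merge (E+I)(10) + A(17) = 27
Step 3: Merge F(18) + H(22) = 40
Step 4: Merge ((E+I)+A)(27) + (F+H)(40) = 67
Read each symbol's code off the tree from the root (left child = 0, right child = 1).

Codes:
  A: 01 (length 2)
  F: 10 (length 2)
  E: 000 (length 3)
  I: 001 (length 3)
  H: 11 (length 2)
Average code length: 144/67 = 2.1493 bits/symbol


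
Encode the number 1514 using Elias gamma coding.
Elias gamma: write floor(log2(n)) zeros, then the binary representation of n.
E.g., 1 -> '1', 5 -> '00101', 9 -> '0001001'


num_bits = floor(log2(1514)) + 1 = 11
leading_zeros = num_bits - 1 = 10
binary(1514) = 10111101010

Elias gamma(1514) = '0000000000' + '10111101010' = 000000000010111101010 (21 bits)


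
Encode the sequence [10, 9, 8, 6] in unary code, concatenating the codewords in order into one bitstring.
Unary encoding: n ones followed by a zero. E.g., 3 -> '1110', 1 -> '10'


Encode each number as n ones followed by a terminating 0:
  10 -> 11111111110 (11 bits)
  9 -> 1111111110 (10 bits)
  8 -> 111111110 (9 bits)
  6 -> 1111110 (7 bits)
Total length = 11 + 10 + 9 + 7 = 37 bits.

Unary([10, 9, 8, 6]) = 1111111111011111111101111111101111110 (37 bits)


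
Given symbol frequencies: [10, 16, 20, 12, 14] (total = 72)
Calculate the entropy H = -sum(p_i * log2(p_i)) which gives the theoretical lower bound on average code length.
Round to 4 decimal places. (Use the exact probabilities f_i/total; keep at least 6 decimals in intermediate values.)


Per-symbol terms -p_i * log2(p_i) with p_i = f_i/72:
  p = 10/72 = 0.138889: log2(p) = -2.847997, -p*log2(p) = 0.395555
  p = 16/72 = 0.222222: log2(p) = -2.169925, -p*log2(p) = 0.482206
  p = 20/72 = 0.277778: log2(p) = -1.847997, -p*log2(p) = 0.513332
  p = 12/72 = 0.166667: log2(p) = -2.584963, -p*log2(p) = 0.430827
  p = 14/72 = 0.194444: log2(p) = -2.362570, -p*log2(p) = 0.459389
H = 0.395555 + 0.482206 + 0.513332 + 0.430827 + 0.459389 = 2.281309

H = 2.2813 bits/symbol


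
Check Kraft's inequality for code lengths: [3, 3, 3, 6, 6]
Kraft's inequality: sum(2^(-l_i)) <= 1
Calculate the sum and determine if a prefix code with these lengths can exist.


Sum = 2^(-3) + 2^(-3) + 2^(-3) + 2^(-6) + 2^(-6)
    = 0.125 + 0.125 + 0.125 + 0.015625 + 0.015625
    = 26/64 = 0.40625
Since 0.40625 <= 1, Kraft's inequality IS satisfied.
A prefix code with these lengths CAN exist.

Kraft sum = 0.40625. Satisfied.


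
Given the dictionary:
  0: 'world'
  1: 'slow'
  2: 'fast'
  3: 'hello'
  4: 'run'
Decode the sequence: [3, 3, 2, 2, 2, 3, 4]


Look up each index in the dictionary:
  3 -> 'hello'
  3 -> 'hello'
  2 -> 'fast'
  2 -> 'fast'
  2 -> 'fast'
  3 -> 'hello'
  4 -> 'run'

Decoded: "hello hello fast fast fast hello run"


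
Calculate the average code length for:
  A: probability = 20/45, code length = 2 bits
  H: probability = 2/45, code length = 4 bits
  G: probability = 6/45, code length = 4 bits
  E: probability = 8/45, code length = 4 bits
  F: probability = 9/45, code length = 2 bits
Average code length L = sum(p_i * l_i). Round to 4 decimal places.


Weighted contributions p_i * l_i:
  A: (20/45) * 2 = 40/45
  H: (2/45) * 4 = 8/45
  G: (6/45) * 4 = 24/45
  E: (8/45) * 4 = 32/45
  F: (9/45) * 2 = 18/45
Sum = (40 + 8 + 24 + 32 + 18)/45 = 122/45

L = 122/45 = 2.7111 bits/symbol


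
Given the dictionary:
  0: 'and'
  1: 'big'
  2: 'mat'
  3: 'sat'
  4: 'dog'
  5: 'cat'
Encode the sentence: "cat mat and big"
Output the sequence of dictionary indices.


Look up each word in the dictionary:
  'cat' -> 5
  'mat' -> 2
  'and' -> 0
  'big' -> 1

Encoded: [5, 2, 0, 1]


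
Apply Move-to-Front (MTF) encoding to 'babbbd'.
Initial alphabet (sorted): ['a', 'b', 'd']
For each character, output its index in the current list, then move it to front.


MTF encoding:
'b': index 1 in ['a', 'b', 'd'] -> ['b', 'a', 'd']
'a': index 1 in ['b', 'a', 'd'] -> ['a', 'b', 'd']
'b': index 1 in ['a', 'b', 'd'] -> ['b', 'a', 'd']
'b': index 0 in ['b', 'a', 'd'] -> ['b', 'a', 'd']
'b': index 0 in ['b', 'a', 'd'] -> ['b', 'a', 'd']
'd': index 2 in ['b', 'a', 'd'] -> ['d', 'b', 'a']


Output: [1, 1, 1, 0, 0, 2]


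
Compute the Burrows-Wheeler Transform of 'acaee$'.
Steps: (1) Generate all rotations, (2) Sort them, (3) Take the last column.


Rotations (sorted):
  0: $acaee -> last char: e
  1: acaee$ -> last char: $
  2: aee$ac -> last char: c
  3: caee$a -> last char: a
  4: e$acae -> last char: e
  5: ee$aca -> last char: a


BWT = e$caea


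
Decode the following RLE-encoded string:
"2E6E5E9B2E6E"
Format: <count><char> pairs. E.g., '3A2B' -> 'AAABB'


Expanding each <count><char> pair:
  2E -> 'EE'
  6E -> 'EEEEEE'
  5E -> 'EEEEE'
  9B -> 'BBBBBBBBB'
  2E -> 'EE'
  6E -> 'EEEEEE'

Decoded = EEEEEEEEEEEEEBBBBBBBBBEEEEEEEE


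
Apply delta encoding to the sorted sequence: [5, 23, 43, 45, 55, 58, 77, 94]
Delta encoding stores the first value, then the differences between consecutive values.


First value: 5
Deltas:
  23 - 5 = 18
  43 - 23 = 20
  45 - 43 = 2
  55 - 45 = 10
  58 - 55 = 3
  77 - 58 = 19
  94 - 77 = 17


Delta encoded: [5, 18, 20, 2, 10, 3, 19, 17]


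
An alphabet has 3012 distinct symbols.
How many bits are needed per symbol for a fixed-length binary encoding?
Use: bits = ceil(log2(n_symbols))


log2(3012) = 11.5565
Bracket: 2^11 = 2048 < 3012 <= 2^12 = 4096
So ceil(log2(3012)) = 12

bits = ceil(log2(3012)) = ceil(11.5565) = 12 bits


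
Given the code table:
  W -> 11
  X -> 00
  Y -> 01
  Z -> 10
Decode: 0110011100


Decoding:
01 -> Y
10 -> Z
01 -> Y
11 -> W
00 -> X


Result: YZYWX


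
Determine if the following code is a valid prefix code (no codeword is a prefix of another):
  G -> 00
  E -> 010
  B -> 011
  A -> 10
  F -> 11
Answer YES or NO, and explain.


Checking each pair (does one codeword prefix another?):
  G='00' vs E='010': no prefix
  G='00' vs B='011': no prefix
  G='00' vs A='10': no prefix
  G='00' vs F='11': no prefix
  E='010' vs G='00': no prefix
  E='010' vs B='011': no prefix
  E='010' vs A='10': no prefix
  E='010' vs F='11': no prefix
  B='011' vs G='00': no prefix
  B='011' vs E='010': no prefix
  B='011' vs A='10': no prefix
  B='011' vs F='11': no prefix
  A='10' vs G='00': no prefix
  A='10' vs E='010': no prefix
  A='10' vs B='011': no prefix
  A='10' vs F='11': no prefix
  F='11' vs G='00': no prefix
  F='11' vs E='010': no prefix
  F='11' vs B='011': no prefix
  F='11' vs A='10': no prefix
No violation found over all pairs.

YES -- this is a valid prefix code. No codeword is a prefix of any other codeword.


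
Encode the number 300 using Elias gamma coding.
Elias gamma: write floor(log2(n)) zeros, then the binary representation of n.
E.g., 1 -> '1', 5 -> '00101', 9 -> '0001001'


num_bits = floor(log2(300)) + 1 = 9
leading_zeros = num_bits - 1 = 8
binary(300) = 100101100

Elias gamma(300) = '00000000' + '100101100' = 00000000100101100 (17 bits)


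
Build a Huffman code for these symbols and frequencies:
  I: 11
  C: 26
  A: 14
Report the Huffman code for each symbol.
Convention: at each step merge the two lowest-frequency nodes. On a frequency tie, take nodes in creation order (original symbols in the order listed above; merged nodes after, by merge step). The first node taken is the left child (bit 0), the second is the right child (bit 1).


Huffman tree construction:
Step 1: Merge I(11) + A(14) = 25
Step 2: Merge (I+A)(25) + C(26) = 51
Read each symbol's code off the tree from the root (left child = 0, right child = 1).

Codes:
  I: 00 (length 2)
  C: 1 (length 1)
  A: 01 (length 2)
Average code length: 76/51 = 1.4902 bits/symbol


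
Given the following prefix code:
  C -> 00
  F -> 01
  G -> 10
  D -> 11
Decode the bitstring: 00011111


Decoding step by step:
Bits 00 -> C
Bits 01 -> F
Bits 11 -> D
Bits 11 -> D


Decoded message: CFDD


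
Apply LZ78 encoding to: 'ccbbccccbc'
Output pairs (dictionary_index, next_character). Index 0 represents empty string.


LZ78 encoding steps:
Dictionary: {0: ''}
Step 1: w='' (idx 0), next='c' -> output (0, 'c'), add 'c' as idx 1
Step 2: w='c' (idx 1), next='b' -> output (1, 'b'), add 'cb' as idx 2
Step 3: w='' (idx 0), next='b' -> output (0, 'b'), add 'b' as idx 3
Step 4: w='c' (idx 1), next='c' -> output (1, 'c'), add 'cc' as idx 4
Step 5: w='cc' (idx 4), next='b' -> output (4, 'b'), add 'ccb' as idx 5
Step 6: w='c' (idx 1), end of input -> output (1, '')


Encoded: [(0, 'c'), (1, 'b'), (0, 'b'), (1, 'c'), (4, 'b'), (1, '')]


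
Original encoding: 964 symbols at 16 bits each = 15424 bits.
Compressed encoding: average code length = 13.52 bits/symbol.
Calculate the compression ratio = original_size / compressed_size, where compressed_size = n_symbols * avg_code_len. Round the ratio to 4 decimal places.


original_size = n_symbols * orig_bits = 964 * 16 = 15424 bits
compressed_size = n_symbols * avg_code_len = 964 * 13.52 = 13033.28 bits
ratio = original_size / compressed_size = 15424 / 13033.28 = 1.1834

Compression ratio = 1.1834


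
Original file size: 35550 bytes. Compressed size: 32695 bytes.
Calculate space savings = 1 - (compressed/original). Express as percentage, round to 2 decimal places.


ratio = compressed/original = 32695/35550 = 0.919691
savings = 1 - ratio = 1 - 0.919691 = 0.080309
as a percentage: 0.080309 * 100 = 8.03%

Space savings = 1 - 32695/35550 = 8.03%


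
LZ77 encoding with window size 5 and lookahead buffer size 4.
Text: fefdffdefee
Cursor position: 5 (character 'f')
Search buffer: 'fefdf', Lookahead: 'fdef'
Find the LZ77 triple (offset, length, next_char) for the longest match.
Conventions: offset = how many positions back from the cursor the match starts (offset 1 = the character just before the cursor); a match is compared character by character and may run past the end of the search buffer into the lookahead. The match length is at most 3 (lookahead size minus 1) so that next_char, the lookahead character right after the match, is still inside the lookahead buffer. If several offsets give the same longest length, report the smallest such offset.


Try each offset into the search buffer:
  offset=1 (pos 4, char 'f'): match length 1
  offset=2 (pos 3, char 'd'): match length 0
  offset=3 (pos 2, char 'f'): match length 2
  offset=4 (pos 1, char 'e'): match length 0
  offset=5 (pos 0, char 'f'): match length 1
Longest match has length 2 at offset 3.
next_char = character at position 5 + 2 = 7 -> 'e'

Best match: offset=3, length=2 (matching 'fd' starting at position 2)
LZ77 triple: (3, 2, 'e')


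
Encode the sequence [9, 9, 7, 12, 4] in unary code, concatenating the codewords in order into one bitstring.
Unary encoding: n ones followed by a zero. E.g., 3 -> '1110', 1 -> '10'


Encode each number as n ones followed by a terminating 0:
  9 -> 1111111110 (10 bits)
  9 -> 1111111110 (10 bits)
  7 -> 11111110 (8 bits)
  12 -> 1111111111110 (13 bits)
  4 -> 11110 (5 bits)
Total length = 10 + 10 + 8 + 13 + 5 = 46 bits.

Unary([9, 9, 7, 12, 4]) = 1111111110111111111011111110111111111111011110 (46 bits)


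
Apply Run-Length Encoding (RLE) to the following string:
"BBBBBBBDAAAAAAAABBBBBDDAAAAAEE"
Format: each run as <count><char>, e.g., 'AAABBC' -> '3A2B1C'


Scanning runs left to right:
  i=0: run of 'B' x 7 -> '7B'
  i=7: run of 'D' x 1 -> '1D'
  i=8: run of 'A' x 8 -> '8A'
  i=16: run of 'B' x 5 -> '5B'
  i=21: run of 'D' x 2 -> '2D'
  i=23: run of 'A' x 5 -> '5A'
  i=28: run of 'E' x 2 -> '2E'

RLE = 7B1D8A5B2D5A2E


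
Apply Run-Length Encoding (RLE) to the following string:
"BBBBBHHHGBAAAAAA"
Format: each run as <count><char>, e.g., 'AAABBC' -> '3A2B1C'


Scanning runs left to right:
  i=0: run of 'B' x 5 -> '5B'
  i=5: run of 'H' x 3 -> '3H'
  i=8: run of 'G' x 1 -> '1G'
  i=9: run of 'B' x 1 -> '1B'
  i=10: run of 'A' x 6 -> '6A'

RLE = 5B3H1G1B6A


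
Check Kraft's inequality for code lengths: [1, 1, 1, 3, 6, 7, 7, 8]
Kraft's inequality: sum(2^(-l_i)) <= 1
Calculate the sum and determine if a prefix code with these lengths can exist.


Sum = 2^(-1) + 2^(-1) + 2^(-1) + 2^(-3) + 2^(-6) + 2^(-7) + 2^(-7) + 2^(-8)
    = 0.5 + 0.5 + 0.5 + 0.125 + 0.015625 + 0.0078125 + 0.0078125 + 0.00390625
    = 425/256 = 1.66015625
Since 1.66015625 > 1, Kraft's inequality is NOT satisfied.
A prefix code with these lengths CANNOT exist.

Kraft sum = 1.66015625. Not satisfied.


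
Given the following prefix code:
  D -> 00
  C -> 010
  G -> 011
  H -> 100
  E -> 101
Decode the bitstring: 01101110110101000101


Decoding step by step:
Bits 011 -> G
Bits 011 -> G
Bits 101 -> E
Bits 101 -> E
Bits 010 -> C
Bits 00 -> D
Bits 101 -> E


Decoded message: GGEECDE


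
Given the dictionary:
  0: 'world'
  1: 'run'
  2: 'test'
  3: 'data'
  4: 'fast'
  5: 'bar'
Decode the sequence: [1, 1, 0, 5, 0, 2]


Look up each index in the dictionary:
  1 -> 'run'
  1 -> 'run'
  0 -> 'world'
  5 -> 'bar'
  0 -> 'world'
  2 -> 'test'

Decoded: "run run world bar world test"


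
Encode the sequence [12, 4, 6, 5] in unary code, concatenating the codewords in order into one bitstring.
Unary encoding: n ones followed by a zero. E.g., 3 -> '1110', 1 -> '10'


Encode each number as n ones followed by a terminating 0:
  12 -> 1111111111110 (13 bits)
  4 -> 11110 (5 bits)
  6 -> 1111110 (7 bits)
  5 -> 111110 (6 bits)
Total length = 13 + 5 + 7 + 6 = 31 bits.

Unary([12, 4, 6, 5]) = 1111111111110111101111110111110 (31 bits)


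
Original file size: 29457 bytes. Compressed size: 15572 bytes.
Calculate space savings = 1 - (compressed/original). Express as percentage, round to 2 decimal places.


ratio = compressed/original = 15572/29457 = 0.528635
savings = 1 - ratio = 1 - 0.528635 = 0.471365
as a percentage: 0.471365 * 100 = 47.14%

Space savings = 1 - 15572/29457 = 47.14%


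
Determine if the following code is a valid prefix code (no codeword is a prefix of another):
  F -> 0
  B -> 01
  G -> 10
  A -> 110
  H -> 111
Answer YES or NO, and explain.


Checking each pair (does one codeword prefix another?):
  F='0' vs B='01': prefix -- VIOLATION

NO -- this is NOT a valid prefix code. F (0) is a prefix of B (01).


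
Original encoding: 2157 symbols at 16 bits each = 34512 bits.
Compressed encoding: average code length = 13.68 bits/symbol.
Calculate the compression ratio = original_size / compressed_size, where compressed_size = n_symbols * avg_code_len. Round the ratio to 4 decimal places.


original_size = n_symbols * orig_bits = 2157 * 16 = 34512 bits
compressed_size = n_symbols * avg_code_len = 2157 * 13.68 = 29507.76 bits
ratio = original_size / compressed_size = 34512 / 29507.76 = 1.1696

Compression ratio = 1.1696


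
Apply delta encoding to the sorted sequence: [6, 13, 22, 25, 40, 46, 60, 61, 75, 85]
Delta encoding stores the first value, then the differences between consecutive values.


First value: 6
Deltas:
  13 - 6 = 7
  22 - 13 = 9
  25 - 22 = 3
  40 - 25 = 15
  46 - 40 = 6
  60 - 46 = 14
  61 - 60 = 1
  75 - 61 = 14
  85 - 75 = 10


Delta encoded: [6, 7, 9, 3, 15, 6, 14, 1, 14, 10]


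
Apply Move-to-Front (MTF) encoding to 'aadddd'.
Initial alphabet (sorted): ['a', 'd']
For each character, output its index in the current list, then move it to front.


MTF encoding:
'a': index 0 in ['a', 'd'] -> ['a', 'd']
'a': index 0 in ['a', 'd'] -> ['a', 'd']
'd': index 1 in ['a', 'd'] -> ['d', 'a']
'd': index 0 in ['d', 'a'] -> ['d', 'a']
'd': index 0 in ['d', 'a'] -> ['d', 'a']
'd': index 0 in ['d', 'a'] -> ['d', 'a']


Output: [0, 0, 1, 0, 0, 0]
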